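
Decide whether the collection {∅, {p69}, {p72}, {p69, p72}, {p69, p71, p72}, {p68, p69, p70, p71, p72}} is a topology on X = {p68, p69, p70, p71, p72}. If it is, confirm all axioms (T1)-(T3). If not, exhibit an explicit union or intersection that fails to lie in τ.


τ IS a topology on X.

Axiom (T1): ∅ ∈ τ? Yes; X ∈ τ? Yes.
Axiom (T2/T3): check pairwise unions and intersections of members of τ.
All pairwise intersections and unions checked — each lies in τ. Therefore τ satisfies (T1), (T2), (T3): it IS a topology on X.


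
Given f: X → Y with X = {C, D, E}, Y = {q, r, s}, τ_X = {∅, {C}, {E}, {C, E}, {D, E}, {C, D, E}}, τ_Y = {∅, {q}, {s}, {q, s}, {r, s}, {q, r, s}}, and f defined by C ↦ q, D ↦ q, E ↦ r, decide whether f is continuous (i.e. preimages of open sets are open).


f is NOT continuous.

Compute f^{-1}(U) for each U ∈ τ_Y:
  U = ∅: f^{-1}(U) = ∅ ∈ τ_X ✓.
  U = {q}: f^{-1}(U) = {C, D} ∉ τ_X ✗.
  U = {s}: f^{-1}(U) = ∅ ∈ τ_X ✓.
  U = {q, s}: f^{-1}(U) = {C, D} ∉ τ_X ✗.
  U = {r, s}: f^{-1}(U) = {E} ∈ τ_X ✓.
  U = {q, r, s}: f^{-1}(U) = {C, D, E} ∈ τ_X ✓.
Found U = {q} with f^{-1}(U) = {C, D} not in τ_X. Therefore f is NOT continuous.


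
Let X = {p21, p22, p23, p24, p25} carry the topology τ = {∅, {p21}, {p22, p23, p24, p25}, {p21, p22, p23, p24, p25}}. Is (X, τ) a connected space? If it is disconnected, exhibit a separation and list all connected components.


(X, τ) is disconnected; components = [{p21}, {p22, p23, p24, p25}].

Find clopen sets (U ∈ τ with X ∖ U ∈ τ):
  U = ∅, X ∖ U = {p21, p22, p23, p24, p25} — both open, so U is clopen.
  U = {p21}, X ∖ U = {p22, p23, p24, p25} — both open, so U is clopen.
  U = {p22, p23, p24, p25}, X ∖ U = {p21} — both open, so U is clopen.
  U = {p21, p22, p23, p24, p25}, X ∖ U = ∅ — both open, so U is clopen.
Nontrivial clopen(s) exist: e.g. {p21}. So (X, τ) is disconnected.
Compute connected components by grouping points that agree on all clopens:
  component: {p21}
  component: {p22, p23, p24, p25}


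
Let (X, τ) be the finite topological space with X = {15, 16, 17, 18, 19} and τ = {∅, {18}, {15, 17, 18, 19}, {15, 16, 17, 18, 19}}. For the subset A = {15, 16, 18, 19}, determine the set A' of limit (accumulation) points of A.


A' = {15, 16, 17, 19}

For each x ∈ X, list the open sets U ∈ τ with x ∈ U, then check whether U ∩ (A ∖ {x}) ≠ ∅ for every such U.
  x = 15: opens ∋ x are {15, 17, 18, 19}, {15, 16, 17, 18, 19}; each meets A ∖ {15}, so x IS a limit point.
  x = 16: opens ∋ x are {15, 16, 17, 18, 19}; each meets A ∖ {16}, so x IS a limit point.
  x = 17: opens ∋ x are {15, 17, 18, 19}, {15, 16, 17, 18, 19}; each meets A ∖ {17}, so x IS a limit point.
  x = 18: open {18} ∋ x has {18} ∩ (A ∖ {18}) = ∅, so x is NOT a limit point.
  x = 19: opens ∋ x are {15, 17, 18, 19}, {15, 16, 17, 18, 19}; each meets A ∖ {19}, so x IS a limit point.
Collecting: A' = {15, 16, 17, 19}.


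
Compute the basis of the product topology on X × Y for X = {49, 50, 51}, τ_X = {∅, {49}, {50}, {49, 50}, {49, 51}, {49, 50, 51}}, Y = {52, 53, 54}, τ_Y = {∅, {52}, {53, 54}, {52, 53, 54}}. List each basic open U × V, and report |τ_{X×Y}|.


Basis B = {∅ × ∅, {49} × {52}, {50} × {52}, {49, 50} × {52}, {49, 51} × {52}, {49} × {53, 54}, {50} × {53, 54}, {49} × {52, 53, 54}, {49, 50, 51} × {52}, {50} × {52, 53, 54}, {49, 50} × {53, 54}, {49, 51} × {53, 54}, {49, 50} × {52, 53, 54}, {49, 51} × {52, 53, 54}, {49, 50, 51} × {53, 54}, {49, 50, 51} × {52, 53, 54}}; |τ_{X×Y}| = 36.

Enumerate products U × V with U ∈ τ_X, V ∈ τ_Y (deduplicated):
  ∅ × ∅ = {} (∅)
  {49} × {52} = {(49,52)}
  {50} × {52} = {(50,52)}
  {49, 50} × {52} = {(49,52), (50,52)}
  {49, 51} × {52} = {(49,52), (51,52)}
  {49} × {53, 54} = {(49,53), (49,54)}
  {50} × {53, 54} = {(50,53), (50,54)}
  {49} × {52, 53, 54} = {(49,52), (49,53), (49,54)}
  {49, 50, 51} × {52} = {(49,52), (50,52), (51,52)}
  {50} × {52, 53, 54} = {(50,52), (50,53), (50,54)}
  {49, 50} × {53, 54} = {(49,53), (49,54), (50,53), (50,54)}
  {49, 51} × {53, 54} = {(49,53), (49,54), (51,53), (51,54)}
  {49, 50} × {52, 53, 54} = {(49,52), (49,53), (49,54), (50,52), (50,53), (50,54)}
  {49, 51} × {52, 53, 54} = {(49,52), (49,53), (49,54), (51,52), (51,53), (51,54)}
  {49, 50, 51} × {53, 54} = {(49,53), (49,54), (50,53), (50,54), (51,53), (51,54)}
  {49, 50, 51} × {52, 53, 54} = {(49,52), (49,53), (49,54), (50,52), (50,53), (50,54), (51,52), (51,53), (51,54)}
These 16 distinct sets form the basis B.
Close under arbitrary unions to get τ_{X×Y}; counting gives |τ_{X×Y}| = 36.


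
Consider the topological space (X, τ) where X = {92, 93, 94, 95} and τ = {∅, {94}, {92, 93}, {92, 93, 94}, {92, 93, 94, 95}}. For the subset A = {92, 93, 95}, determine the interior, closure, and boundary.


int(A) = {92, 93}, cl(A) = {92, 93, 95}, ∂A = {95}.

Closed sets in (X, τ) are complements of opens:
  closed(X, τ) = {∅, {95}, {94, 95}, {92, 93, 95}, {92, 93, 94, 95}}.
int(A) = ⋃ {U ∈ τ : U ⊆ A}. Opens contained in A: ∅, {92, 93}.
Taking the union of these: int(A) = {92, 93}.
cl(A) = ⋂ {C closed : A ⊆ C}. Closed sets containing A: {92, 93, 95}, {92, 93, 94, 95}.
Intersecting these: cl(A) = {92, 93, 95}.
∂A = cl(A) ∖ int(A) = {92, 93, 95} ∖ {92, 93} = {95}.


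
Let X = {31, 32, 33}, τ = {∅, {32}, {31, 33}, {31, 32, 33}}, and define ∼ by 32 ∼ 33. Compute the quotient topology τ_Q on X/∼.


X/∼ = {[31], [32=33]}; |τ_Q| = 2.

Equivalence classes: [31], [32=33].
Quotient map π: X → X/∼ sends 31 ↦ [31], 32 ↦ [32=33], 33 ↦ [32=33].
For each subset V ⊆ X/∼, compute π^{-1}(V) ⊆ X and check whether π^{-1}(V) ∈ τ. V is open in τ_Q iff π^{-1}(V) ∈ τ.
  V = {}: π^{-1}(V) = ∅ ∈ τ ✓.
  V = {[31]}: π^{-1}(V) = {31} ∉ τ ✗.
  V = {[32=33]}: π^{-1}(V) = {32, 33} ∉ τ ✗.
  V = {[31], [32=33]}: π^{-1}(V) = {31, 32, 33} ∈ τ ✓.
Open sets in the quotient: τ_Q = {{}, {[31], [32=33]}} (2 elements).


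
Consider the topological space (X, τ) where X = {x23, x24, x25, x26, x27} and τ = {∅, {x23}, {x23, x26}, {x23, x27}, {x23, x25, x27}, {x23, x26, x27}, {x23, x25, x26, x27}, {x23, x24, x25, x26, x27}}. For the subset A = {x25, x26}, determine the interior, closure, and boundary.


int(A) = ∅, cl(A) = {x24, x25, x26}, ∂A = {x24, x25, x26}.

Closed sets in (X, τ) are complements of opens:
  closed(X, τ) = {∅, {x24}, {x24, x25}, {x24, x26}, {x24, x25, x26}, {x24, x25, x27}, {x24, x25, x26, x27}, {x23, x24, x25, x26, x27}}.
int(A) = ⋃ {U ∈ τ : U ⊆ A}. Opens contained in A: ∅.
Taking the union of these: int(A) = ∅.
cl(A) = ⋂ {C closed : A ⊆ C}. Closed sets containing A: {x24, x25, x26}, {x24, x25, x26, x27}, {x23, x24, x25, x26, x27}.
Intersecting these: cl(A) = {x24, x25, x26}.
∂A = cl(A) ∖ int(A) = {x24, x25, x26} ∖ ∅ = {x24, x25, x26}.


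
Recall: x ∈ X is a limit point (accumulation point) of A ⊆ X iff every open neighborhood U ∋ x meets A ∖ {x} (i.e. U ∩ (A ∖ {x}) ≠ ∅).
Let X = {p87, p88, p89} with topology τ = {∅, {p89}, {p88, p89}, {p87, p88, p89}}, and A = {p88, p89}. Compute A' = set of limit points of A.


A' = {p87, p88}

For each x ∈ X, list the open sets U ∈ τ with x ∈ U, then check whether U ∩ (A ∖ {x}) ≠ ∅ for every such U.
  x = p87: opens ∋ x are {p87, p88, p89}; each meets A ∖ {p87}, so x IS a limit point.
  x = p88: opens ∋ x are {p88, p89}, {p87, p88, p89}; each meets A ∖ {p88}, so x IS a limit point.
  x = p89: open {p89} ∋ x has {p89} ∩ (A ∖ {p89}) = ∅, so x is NOT a limit point.
Collecting: A' = {p87, p88}.


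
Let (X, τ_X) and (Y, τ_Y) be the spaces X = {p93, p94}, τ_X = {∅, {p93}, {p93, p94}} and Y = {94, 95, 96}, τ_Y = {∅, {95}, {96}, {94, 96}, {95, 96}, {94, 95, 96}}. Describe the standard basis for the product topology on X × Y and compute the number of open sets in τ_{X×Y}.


Basis B = {∅ × ∅, {p93} × {95}, {p93} × {96}, {p93} × {94, 96}, {p93} × {95, 96}, {p93, p94} × {95}, {p93, p94} × {96}, {p93} × {94, 95, 96}, {p93, p94} × {94, 96}, {p93, p94} × {95, 96}, {p93, p94} × {94, 95, 96}}; |τ_{X×Y}| = 18.

Enumerate products U × V with U ∈ τ_X, V ∈ τ_Y (deduplicated):
  ∅ × ∅ = {} (∅)
  {p93} × {95} = {(p93,95)}
  {p93} × {96} = {(p93,96)}
  {p93} × {94, 96} = {(p93,94), (p93,96)}
  {p93} × {95, 96} = {(p93,95), (p93,96)}
  {p93, p94} × {95} = {(p93,95), (p94,95)}
  {p93, p94} × {96} = {(p93,96), (p94,96)}
  {p93} × {94, 95, 96} = {(p93,94), (p93,95), (p93,96)}
  {p93, p94} × {94, 96} = {(p93,94), (p93,96), (p94,94), (p94,96)}
  {p93, p94} × {95, 96} = {(p93,95), (p93,96), (p94,95), (p94,96)}
  {p93, p94} × {94, 95, 96} = {(p93,94), (p93,95), (p93,96), (p94,94), (p94,95), (p94,96)}
These 11 distinct sets form the basis B.
Close under arbitrary unions to get τ_{X×Y}; counting gives |τ_{X×Y}| = 18.


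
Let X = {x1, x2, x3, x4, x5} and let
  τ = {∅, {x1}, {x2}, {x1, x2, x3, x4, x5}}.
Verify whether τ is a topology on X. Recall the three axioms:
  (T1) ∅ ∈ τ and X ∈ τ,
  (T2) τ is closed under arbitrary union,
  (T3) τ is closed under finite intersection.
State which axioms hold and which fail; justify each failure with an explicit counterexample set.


τ is NOT a topology on X.

Axiom (T1): ∅ ∈ τ? Yes; X ∈ τ? Yes.
Axiom (T2/T3): check pairwise unions and intersections of members of τ.
Counterexample for (T2): {x1} ∪ {x2} = {x1, x2} ∉ τ. Therefore τ is NOT a topology.


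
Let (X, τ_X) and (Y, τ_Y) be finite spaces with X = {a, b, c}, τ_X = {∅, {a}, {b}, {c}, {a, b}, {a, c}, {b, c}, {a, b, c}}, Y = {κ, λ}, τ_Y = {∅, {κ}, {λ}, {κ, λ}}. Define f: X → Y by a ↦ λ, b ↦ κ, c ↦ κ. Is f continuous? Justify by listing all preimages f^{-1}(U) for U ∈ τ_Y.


f IS continuous.

Compute f^{-1}(U) for each U ∈ τ_Y:
  U = ∅: f^{-1}(U) = ∅ ∈ τ_X ✓.
  U = {κ}: f^{-1}(U) = {b, c} ∈ τ_X ✓.
  U = {λ}: f^{-1}(U) = {a} ∈ τ_X ✓.
  U = {κ, λ}: f^{-1}(U) = {a, b, c} ∈ τ_X ✓.
Every preimage lies in τ_X, so f IS continuous.


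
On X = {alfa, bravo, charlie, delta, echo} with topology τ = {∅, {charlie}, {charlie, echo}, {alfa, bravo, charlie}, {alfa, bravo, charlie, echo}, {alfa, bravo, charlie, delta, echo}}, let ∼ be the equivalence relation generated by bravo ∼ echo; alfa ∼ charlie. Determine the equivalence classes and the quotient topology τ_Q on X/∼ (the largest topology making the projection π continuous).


X/∼ = {[alfa=charlie], [bravo=echo], [delta]}; |τ_Q| = 3.

Equivalence classes: [alfa=charlie], [bravo=echo], [delta].
Quotient map π: X → X/∼ sends alfa ↦ [alfa=charlie], bravo ↦ [bravo=echo], charlie ↦ [alfa=charlie], delta ↦ [delta], echo ↦ [bravo=echo].
For each subset V ⊆ X/∼, compute π^{-1}(V) ⊆ X and check whether π^{-1}(V) ∈ τ. V is open in τ_Q iff π^{-1}(V) ∈ τ.
  V = {}: π^{-1}(V) = ∅ ∈ τ ✓.
  V = {[alfa=charlie]}: π^{-1}(V) = {alfa, charlie} ∉ τ ✗.
  V = {[bravo=echo]}: π^{-1}(V) = {bravo, echo} ∉ τ ✗.
  V = {[alfa=charlie], [bravo=echo]}: π^{-1}(V) = {alfa, bravo, charlie, echo} ∈ τ ✓.
  V = {[delta]}: π^{-1}(V) = {delta} ∉ τ ✗.
  V = {[alfa=charlie], [delta]}: π^{-1}(V) = {alfa, charlie, delta} ∉ τ ✗.
  V = {[bravo=echo], [delta]}: π^{-1}(V) = {bravo, delta, echo} ∉ τ ✗.
  V = {[alfa=charlie], [bravo=echo], [delta]}: π^{-1}(V) = {alfa, bravo, charlie, delta, echo} ∈ τ ✓.
Open sets in the quotient: τ_Q = {{}, {[alfa=charlie], [bravo=echo]}, {[alfa=charlie], [bravo=echo], [delta]}} (3 elements).


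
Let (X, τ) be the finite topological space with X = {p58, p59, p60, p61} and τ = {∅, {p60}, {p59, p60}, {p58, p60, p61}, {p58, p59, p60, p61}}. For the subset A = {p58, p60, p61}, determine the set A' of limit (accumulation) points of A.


A' = {p58, p59, p61}

For each x ∈ X, list the open sets U ∈ τ with x ∈ U, then check whether U ∩ (A ∖ {x}) ≠ ∅ for every such U.
  x = p58: opens ∋ x are {p58, p60, p61}, {p58, p59, p60, p61}; each meets A ∖ {p58}, so x IS a limit point.
  x = p59: opens ∋ x are {p59, p60}, {p58, p59, p60, p61}; each meets A ∖ {p59}, so x IS a limit point.
  x = p60: open {p60} ∋ x has {p60} ∩ (A ∖ {p60}) = ∅, so x is NOT a limit point.
  x = p61: opens ∋ x are {p58, p60, p61}, {p58, p59, p60, p61}; each meets A ∖ {p61}, so x IS a limit point.
Collecting: A' = {p58, p59, p61}.


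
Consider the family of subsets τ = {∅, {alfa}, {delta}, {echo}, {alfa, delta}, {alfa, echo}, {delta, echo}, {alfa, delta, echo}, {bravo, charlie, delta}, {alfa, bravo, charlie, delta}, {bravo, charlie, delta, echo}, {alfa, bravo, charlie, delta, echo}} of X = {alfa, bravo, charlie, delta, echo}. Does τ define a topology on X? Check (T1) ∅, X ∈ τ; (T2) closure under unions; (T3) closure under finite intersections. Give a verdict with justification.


τ IS a topology on X.

Axiom (T1): ∅ ∈ τ? Yes; X ∈ τ? Yes.
Axiom (T2/T3): check pairwise unions and intersections of members of τ.
All pairwise intersections and unions checked — each lies in τ. Therefore τ satisfies (T1), (T2), (T3): it IS a topology on X.


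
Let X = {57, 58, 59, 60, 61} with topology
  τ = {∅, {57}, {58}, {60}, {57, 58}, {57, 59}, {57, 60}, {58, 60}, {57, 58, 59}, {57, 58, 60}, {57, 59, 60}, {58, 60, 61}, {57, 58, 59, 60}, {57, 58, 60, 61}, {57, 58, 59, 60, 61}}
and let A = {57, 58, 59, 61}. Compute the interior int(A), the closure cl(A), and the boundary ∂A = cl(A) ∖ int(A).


int(A) = {57, 58, 59}, cl(A) = {57, 58, 59, 61}, ∂A = {61}.

Closed sets in (X, τ) are complements of opens:
  closed(X, τ) = {∅, {59}, {61}, {57, 59}, {58, 61}, {59, 61}, {60, 61}, {57, 59, 61}, {58, 59, 61}, {58, 60, 61}, {59, 60, 61}, {57, 58, 59, 61}, {57, 59, 60, 61}, {58, 59, 60, 61}, {57, 58, 59, 60, 61}}.
int(A) = ⋃ {U ∈ τ : U ⊆ A}. Opens contained in A: ∅, {57}, {58}, {57, 58}, {57, 59}, {57, 58, 59}.
Taking the union of these: int(A) = {57, 58, 59}.
cl(A) = ⋂ {C closed : A ⊆ C}. Closed sets containing A: {57, 58, 59, 61}, {57, 58, 59, 60, 61}.
Intersecting these: cl(A) = {57, 58, 59, 61}.
∂A = cl(A) ∖ int(A) = {57, 58, 59, 61} ∖ {57, 58, 59} = {61}.


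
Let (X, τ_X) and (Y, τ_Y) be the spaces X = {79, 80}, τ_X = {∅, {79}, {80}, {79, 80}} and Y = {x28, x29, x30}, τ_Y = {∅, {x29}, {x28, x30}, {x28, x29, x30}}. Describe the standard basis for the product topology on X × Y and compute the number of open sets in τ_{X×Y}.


Basis B = {∅ × ∅, {79} × {x29}, {80} × {x29}, {79} × {x28, x30}, {79, 80} × {x29}, {80} × {x28, x30}, {79} × {x28, x29, x30}, {80} × {x28, x29, x30}, {79, 80} × {x28, x30}, {79, 80} × {x28, x29, x30}}; |τ_{X×Y}| = 16.

Enumerate products U × V with U ∈ τ_X, V ∈ τ_Y (deduplicated):
  ∅ × ∅ = {} (∅)
  {79} × {x29} = {(79,x29)}
  {80} × {x29} = {(80,x29)}
  {79} × {x28, x30} = {(79,x28), (79,x30)}
  {79, 80} × {x29} = {(79,x29), (80,x29)}
  {80} × {x28, x30} = {(80,x28), (80,x30)}
  {79} × {x28, x29, x30} = {(79,x28), (79,x29), (79,x30)}
  {80} × {x28, x29, x30} = {(80,x28), (80,x29), (80,x30)}
  {79, 80} × {x28, x30} = {(79,x28), (79,x30), (80,x28), (80,x30)}
  {79, 80} × {x28, x29, x30} = {(79,x28), (79,x29), (79,x30), (80,x28), (80,x29), (80,x30)}
These 10 distinct sets form the basis B.
Close under arbitrary unions to get τ_{X×Y}; counting gives |τ_{X×Y}| = 16.


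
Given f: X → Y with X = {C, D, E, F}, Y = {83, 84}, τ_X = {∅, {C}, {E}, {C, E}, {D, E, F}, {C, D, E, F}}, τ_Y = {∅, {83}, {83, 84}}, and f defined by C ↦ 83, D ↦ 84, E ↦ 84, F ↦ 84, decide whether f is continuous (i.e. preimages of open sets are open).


f IS continuous.

Compute f^{-1}(U) for each U ∈ τ_Y:
  U = ∅: f^{-1}(U) = ∅ ∈ τ_X ✓.
  U = {83}: f^{-1}(U) = {C} ∈ τ_X ✓.
  U = {83, 84}: f^{-1}(U) = {C, D, E, F} ∈ τ_X ✓.
Every preimage lies in τ_X, so f IS continuous.


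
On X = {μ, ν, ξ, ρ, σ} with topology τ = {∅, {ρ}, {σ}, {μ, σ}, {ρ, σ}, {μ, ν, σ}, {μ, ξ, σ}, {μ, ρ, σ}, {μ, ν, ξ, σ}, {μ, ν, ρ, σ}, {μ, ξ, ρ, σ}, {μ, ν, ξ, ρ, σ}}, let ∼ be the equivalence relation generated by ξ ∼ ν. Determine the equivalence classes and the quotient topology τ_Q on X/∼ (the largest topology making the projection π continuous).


X/∼ = {[μ], [ν=ξ], [ρ], [σ]}; |τ_Q| = 8.

Equivalence classes: [μ], [ν=ξ], [ρ], [σ].
Quotient map π: X → X/∼ sends μ ↦ [μ], ν ↦ [ν=ξ], ξ ↦ [ν=ξ], ρ ↦ [ρ], σ ↦ [σ].
For each subset V ⊆ X/∼, compute π^{-1}(V) ⊆ X and check whether π^{-1}(V) ∈ τ. V is open in τ_Q iff π^{-1}(V) ∈ τ.
  V = {}: π^{-1}(V) = ∅ ∈ τ ✓.
  V = {[μ]}: π^{-1}(V) = {μ} ∉ τ ✗.
  V = {[ν=ξ]}: π^{-1}(V) = {ν, ξ} ∉ τ ✗.
  V = {[μ], [ν=ξ]}: π^{-1}(V) = {μ, ν, ξ} ∉ τ ✗.
  V = {[ρ]}: π^{-1}(V) = {ρ} ∈ τ ✓.
  V = {[μ], [ρ]}: π^{-1}(V) = {μ, ρ} ∉ τ ✗.
  V = {[ν=ξ], [ρ]}: π^{-1}(V) = {ν, ξ, ρ} ∉ τ ✗.
  V = {[μ], [ν=ξ], [ρ]}: π^{-1}(V) = {μ, ν, ξ, ρ} ∉ τ ✗.
  V = {[σ]}: π^{-1}(V) = {σ} ∈ τ ✓.
  V = {[μ], [σ]}: π^{-1}(V) = {μ, σ} ∈ τ ✓.
  V = {[ν=ξ], [σ]}: π^{-1}(V) = {ν, ξ, σ} ∉ τ ✗.
  V = {[μ], [ν=ξ], [σ]}: π^{-1}(V) = {μ, ν, ξ, σ} ∈ τ ✓.
  V = {[ρ], [σ]}: π^{-1}(V) = {ρ, σ} ∈ τ ✓.
  V = {[μ], [ρ], [σ]}: π^{-1}(V) = {μ, ρ, σ} ∈ τ ✓.
  V = {[ν=ξ], [ρ], [σ]}: π^{-1}(V) = {ν, ξ, ρ, σ} ∉ τ ✗.
  V = {[μ], [ν=ξ], [ρ], [σ]}: π^{-1}(V) = {μ, ν, ξ, ρ, σ} ∈ τ ✓.
Open sets in the quotient: τ_Q = {{}, {[ρ]}, {[σ]}, {[μ], [σ]}, {[μ], [ν=ξ], [σ]}, {[ρ], [σ]}, {[μ], [ρ], [σ]}, {[μ], [ν=ξ], [ρ], [σ]}} (8 elements).


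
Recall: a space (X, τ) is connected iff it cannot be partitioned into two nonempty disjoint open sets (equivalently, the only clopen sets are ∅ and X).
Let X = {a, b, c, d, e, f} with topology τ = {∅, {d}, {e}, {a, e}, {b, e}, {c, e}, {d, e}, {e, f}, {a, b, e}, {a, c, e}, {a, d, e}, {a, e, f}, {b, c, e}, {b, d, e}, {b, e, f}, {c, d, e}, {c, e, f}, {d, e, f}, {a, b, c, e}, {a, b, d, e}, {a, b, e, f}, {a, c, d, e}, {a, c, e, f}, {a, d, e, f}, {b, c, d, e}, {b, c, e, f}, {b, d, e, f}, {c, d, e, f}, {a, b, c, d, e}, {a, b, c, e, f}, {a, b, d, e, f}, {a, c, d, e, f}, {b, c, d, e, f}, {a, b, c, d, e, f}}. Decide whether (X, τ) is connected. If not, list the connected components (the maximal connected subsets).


(X, τ) is disconnected; components = [{d}, {a, b, c, e, f}].

Find clopen sets (U ∈ τ with X ∖ U ∈ τ):
  U = ∅, X ∖ U = {a, b, c, d, e, f} — both open, so U is clopen.
  U = {d}, X ∖ U = {a, b, c, e, f} — both open, so U is clopen.
  U = {a, b, c, e, f}, X ∖ U = {d} — both open, so U is clopen.
  U = {a, b, c, d, e, f}, X ∖ U = ∅ — both open, so U is clopen.
Nontrivial clopen(s) exist: e.g. {d}. So (X, τ) is disconnected.
Compute connected components by grouping points that agree on all clopens:
  component: {d}
  component: {a, b, c, e, f}


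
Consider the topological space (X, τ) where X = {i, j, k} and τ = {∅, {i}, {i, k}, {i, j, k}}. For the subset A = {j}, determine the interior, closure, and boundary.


int(A) = ∅, cl(A) = {j}, ∂A = {j}.

Closed sets in (X, τ) are complements of opens:
  closed(X, τ) = {∅, {j}, {j, k}, {i, j, k}}.
int(A) = ⋃ {U ∈ τ : U ⊆ A}. Opens contained in A: ∅.
Taking the union of these: int(A) = ∅.
cl(A) = ⋂ {C closed : A ⊆ C}. Closed sets containing A: {j}, {j, k}, {i, j, k}.
Intersecting these: cl(A) = {j}.
∂A = cl(A) ∖ int(A) = {j} ∖ ∅ = {j}.


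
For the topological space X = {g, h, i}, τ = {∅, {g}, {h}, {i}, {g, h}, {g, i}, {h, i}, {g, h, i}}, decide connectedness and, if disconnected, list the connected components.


(X, τ) is disconnected; components = [{g}, {h}, {i}].

Find clopen sets (U ∈ τ with X ∖ U ∈ τ):
  U = ∅, X ∖ U = {g, h, i} — both open, so U is clopen.
  U = {g}, X ∖ U = {h, i} — both open, so U is clopen.
  U = {h}, X ∖ U = {g, i} — both open, so U is clopen.
  U = {i}, X ∖ U = {g, h} — both open, so U is clopen.
  U = {g, h}, X ∖ U = {i} — both open, so U is clopen.
  U = {g, i}, X ∖ U = {h} — both open, so U is clopen.
  U = {h, i}, X ∖ U = {g} — both open, so U is clopen.
  U = {g, h, i}, X ∖ U = ∅ — both open, so U is clopen.
Nontrivial clopen(s) exist: e.g. {g, i}. So (X, τ) is disconnected.
Compute connected components by grouping points that agree on all clopens:
  component: {g}
  component: {h}
  component: {i}


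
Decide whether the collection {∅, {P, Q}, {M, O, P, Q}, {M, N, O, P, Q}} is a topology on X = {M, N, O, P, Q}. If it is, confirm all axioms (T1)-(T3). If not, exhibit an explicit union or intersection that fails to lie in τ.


τ IS a topology on X.

Axiom (T1): ∅ ∈ τ? Yes; X ∈ τ? Yes.
Axiom (T2/T3): check pairwise unions and intersections of members of τ.
All pairwise intersections and unions checked — each lies in τ. Therefore τ satisfies (T1), (T2), (T3): it IS a topology on X.


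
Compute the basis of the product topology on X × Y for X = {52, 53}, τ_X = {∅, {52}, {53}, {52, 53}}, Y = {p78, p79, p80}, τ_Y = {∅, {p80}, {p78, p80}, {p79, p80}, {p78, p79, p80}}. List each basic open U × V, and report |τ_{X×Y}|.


Basis B = {∅ × ∅, {52} × {p80}, {53} × {p80}, {52} × {p78, p80}, {52} × {p79, p80}, {52, 53} × {p80}, {53} × {p78, p80}, {53} × {p79, p80}, {52} × {p78, p79, p80}, {53} × {p78, p79, p80}, {52, 53} × {p78, p80}, {52, 53} × {p79, p80}, {52, 53} × {p78, p79, p80}}; |τ_{X×Y}| = 25.

Enumerate products U × V with U ∈ τ_X, V ∈ τ_Y (deduplicated):
  ∅ × ∅ = {} (∅)
  {52} × {p80} = {(52,p80)}
  {53} × {p80} = {(53,p80)}
  {52} × {p78, p80} = {(52,p78), (52,p80)}
  {52} × {p79, p80} = {(52,p79), (52,p80)}
  {52, 53} × {p80} = {(52,p80), (53,p80)}
  {53} × {p78, p80} = {(53,p78), (53,p80)}
  {53} × {p79, p80} = {(53,p79), (53,p80)}
  {52} × {p78, p79, p80} = {(52,p78), (52,p79), (52,p80)}
  {53} × {p78, p79, p80} = {(53,p78), (53,p79), (53,p80)}
  {52, 53} × {p78, p80} = {(52,p78), (52,p80), (53,p78), (53,p80)}
  {52, 53} × {p79, p80} = {(52,p79), (52,p80), (53,p79), (53,p80)}
  {52, 53} × {p78, p79, p80} = {(52,p78), (52,p79), (52,p80), (53,p78), (53,p79), (53,p80)}
These 13 distinct sets form the basis B.
Close under arbitrary unions to get τ_{X×Y}; counting gives |τ_{X×Y}| = 25.


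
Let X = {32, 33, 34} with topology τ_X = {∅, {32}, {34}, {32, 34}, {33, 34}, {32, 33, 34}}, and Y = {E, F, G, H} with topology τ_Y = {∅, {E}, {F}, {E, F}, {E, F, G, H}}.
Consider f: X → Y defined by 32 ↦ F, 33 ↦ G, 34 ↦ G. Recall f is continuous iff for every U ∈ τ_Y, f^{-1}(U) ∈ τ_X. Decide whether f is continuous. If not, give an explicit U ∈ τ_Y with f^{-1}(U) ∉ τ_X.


f IS continuous.

Compute f^{-1}(U) for each U ∈ τ_Y:
  U = ∅: f^{-1}(U) = ∅ ∈ τ_X ✓.
  U = {E}: f^{-1}(U) = ∅ ∈ τ_X ✓.
  U = {F}: f^{-1}(U) = {32} ∈ τ_X ✓.
  U = {E, F}: f^{-1}(U) = {32} ∈ τ_X ✓.
  U = {E, F, G, H}: f^{-1}(U) = {32, 33, 34} ∈ τ_X ✓.
Every preimage lies in τ_X, so f IS continuous.


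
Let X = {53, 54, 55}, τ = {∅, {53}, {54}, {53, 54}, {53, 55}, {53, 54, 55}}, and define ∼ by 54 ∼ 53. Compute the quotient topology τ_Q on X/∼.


X/∼ = {[53=54], [55]}; |τ_Q| = 3.

Equivalence classes: [53=54], [55].
Quotient map π: X → X/∼ sends 53 ↦ [53=54], 54 ↦ [53=54], 55 ↦ [55].
For each subset V ⊆ X/∼, compute π^{-1}(V) ⊆ X and check whether π^{-1}(V) ∈ τ. V is open in τ_Q iff π^{-1}(V) ∈ τ.
  V = {}: π^{-1}(V) = ∅ ∈ τ ✓.
  V = {[53=54]}: π^{-1}(V) = {53, 54} ∈ τ ✓.
  V = {[55]}: π^{-1}(V) = {55} ∉ τ ✗.
  V = {[53=54], [55]}: π^{-1}(V) = {53, 54, 55} ∈ τ ✓.
Open sets in the quotient: τ_Q = {{}, {[53=54]}, {[53=54], [55]}} (3 elements).


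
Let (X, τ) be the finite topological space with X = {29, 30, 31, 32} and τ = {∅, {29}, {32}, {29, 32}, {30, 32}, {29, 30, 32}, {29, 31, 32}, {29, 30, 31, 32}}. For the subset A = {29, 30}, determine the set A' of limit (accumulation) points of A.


A' = {31}

For each x ∈ X, list the open sets U ∈ τ with x ∈ U, then check whether U ∩ (A ∖ {x}) ≠ ∅ for every such U.
  x = 29: open {29} ∋ x has {29} ∩ (A ∖ {29}) = ∅, so x is NOT a limit point.
  x = 30: open {30, 32} ∋ x has {30, 32} ∩ (A ∖ {30}) = ∅, so x is NOT a limit point.
  x = 31: opens ∋ x are {29, 31, 32}, {29, 30, 31, 32}; each meets A ∖ {31}, so x IS a limit point.
  x = 32: open {32} ∋ x has {32} ∩ (A ∖ {32}) = ∅, so x is NOT a limit point.
Collecting: A' = {31}.


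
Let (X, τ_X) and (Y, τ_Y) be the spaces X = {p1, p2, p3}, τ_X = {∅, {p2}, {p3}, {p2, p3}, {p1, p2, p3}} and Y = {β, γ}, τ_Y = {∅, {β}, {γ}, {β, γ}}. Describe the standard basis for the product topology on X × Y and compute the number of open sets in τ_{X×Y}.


Basis B = {∅ × ∅, {p2} × {β}, {p2} × {γ}, {p3} × {β}, {p3} × {γ}, {p2} × {β, γ}, {p2, p3} × {β}, {p2, p3} × {γ}, {p3} × {β, γ}, {p1, p2, p3} × {β}, {p1, p2, p3} × {γ}, {p2, p3} × {β, γ}, {p1, p2, p3} × {β, γ}}; |τ_{X×Y}| = 25.

Enumerate products U × V with U ∈ τ_X, V ∈ τ_Y (deduplicated):
  ∅ × ∅ = {} (∅)
  {p2} × {β} = {(p2,β)}
  {p2} × {γ} = {(p2,γ)}
  {p3} × {β} = {(p3,β)}
  {p3} × {γ} = {(p3,γ)}
  {p2} × {β, γ} = {(p2,β), (p2,γ)}
  {p2, p3} × {β} = {(p2,β), (p3,β)}
  {p2, p3} × {γ} = {(p2,γ), (p3,γ)}
  {p3} × {β, γ} = {(p3,β), (p3,γ)}
  {p1, p2, p3} × {β} = {(p1,β), (p2,β), (p3,β)}
  {p1, p2, p3} × {γ} = {(p1,γ), (p2,γ), (p3,γ)}
  {p2, p3} × {β, γ} = {(p2,β), (p2,γ), (p3,β), (p3,γ)}
  {p1, p2, p3} × {β, γ} = {(p1,β), (p1,γ), (p2,β), (p2,γ), (p3,β), (p3,γ)}
These 13 distinct sets form the basis B.
Close under arbitrary unions to get τ_{X×Y}; counting gives |τ_{X×Y}| = 25.


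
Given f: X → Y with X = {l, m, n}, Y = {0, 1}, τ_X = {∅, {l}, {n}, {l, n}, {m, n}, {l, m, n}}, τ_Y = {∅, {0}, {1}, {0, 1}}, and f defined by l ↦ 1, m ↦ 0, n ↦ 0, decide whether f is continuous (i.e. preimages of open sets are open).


f IS continuous.

Compute f^{-1}(U) for each U ∈ τ_Y:
  U = ∅: f^{-1}(U) = ∅ ∈ τ_X ✓.
  U = {0}: f^{-1}(U) = {m, n} ∈ τ_X ✓.
  U = {1}: f^{-1}(U) = {l} ∈ τ_X ✓.
  U = {0, 1}: f^{-1}(U) = {l, m, n} ∈ τ_X ✓.
Every preimage lies in τ_X, so f IS continuous.


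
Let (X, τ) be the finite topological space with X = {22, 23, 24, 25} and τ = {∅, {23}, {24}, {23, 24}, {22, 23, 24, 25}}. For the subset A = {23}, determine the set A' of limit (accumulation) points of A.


A' = {22, 25}

For each x ∈ X, list the open sets U ∈ τ with x ∈ U, then check whether U ∩ (A ∖ {x}) ≠ ∅ for every such U.
  x = 22: opens ∋ x are {22, 23, 24, 25}; each meets A ∖ {22}, so x IS a limit point.
  x = 23: open {23} ∋ x has {23} ∩ (A ∖ {23}) = ∅, so x is NOT a limit point.
  x = 24: open {24} ∋ x has {24} ∩ (A ∖ {24}) = ∅, so x is NOT a limit point.
  x = 25: opens ∋ x are {22, 23, 24, 25}; each meets A ∖ {25}, so x IS a limit point.
Collecting: A' = {22, 25}.


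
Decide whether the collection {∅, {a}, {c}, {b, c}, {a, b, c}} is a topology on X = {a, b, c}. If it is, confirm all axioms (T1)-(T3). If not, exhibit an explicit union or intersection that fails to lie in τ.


τ is NOT a topology on X.

Axiom (T1): ∅ ∈ τ? Yes; X ∈ τ? Yes.
Axiom (T2/T3): check pairwise unions and intersections of members of τ.
Counterexample for (T2): {a} ∪ {c} = {a, c} ∉ τ. Therefore τ is NOT a topology.


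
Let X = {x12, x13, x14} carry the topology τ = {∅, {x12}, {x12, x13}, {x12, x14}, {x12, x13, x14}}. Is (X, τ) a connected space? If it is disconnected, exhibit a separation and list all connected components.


(X, τ) is connected.

Find clopen sets (U ∈ τ with X ∖ U ∈ τ):
  U = ∅, X ∖ U = {x12, x13, x14} — both open, so U is clopen.
  U = {x12, x13, x14}, X ∖ U = ∅ — both open, so U is clopen.
Only trivial clopens (∅ and X) exist, so (X, τ) is connected.
Compute connected components by grouping points that agree on all clopens:
  component: {x12, x13, x14}


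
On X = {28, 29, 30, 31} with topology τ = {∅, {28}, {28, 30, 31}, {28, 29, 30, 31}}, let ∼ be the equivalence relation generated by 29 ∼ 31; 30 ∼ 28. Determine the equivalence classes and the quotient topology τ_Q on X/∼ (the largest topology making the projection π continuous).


X/∼ = {[28=30], [29=31]}; |τ_Q| = 2.

Equivalence classes: [28=30], [29=31].
Quotient map π: X → X/∼ sends 28 ↦ [28=30], 29 ↦ [29=31], 30 ↦ [28=30], 31 ↦ [29=31].
For each subset V ⊆ X/∼, compute π^{-1}(V) ⊆ X and check whether π^{-1}(V) ∈ τ. V is open in τ_Q iff π^{-1}(V) ∈ τ.
  V = {}: π^{-1}(V) = ∅ ∈ τ ✓.
  V = {[28=30]}: π^{-1}(V) = {28, 30} ∉ τ ✗.
  V = {[29=31]}: π^{-1}(V) = {29, 31} ∉ τ ✗.
  V = {[28=30], [29=31]}: π^{-1}(V) = {28, 29, 30, 31} ∈ τ ✓.
Open sets in the quotient: τ_Q = {{}, {[28=30], [29=31]}} (2 elements).


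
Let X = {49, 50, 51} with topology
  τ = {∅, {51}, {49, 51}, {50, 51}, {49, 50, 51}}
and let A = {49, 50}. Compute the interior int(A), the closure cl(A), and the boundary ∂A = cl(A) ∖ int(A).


int(A) = ∅, cl(A) = {49, 50}, ∂A = {49, 50}.

Closed sets in (X, τ) are complements of opens:
  closed(X, τ) = {∅, {49}, {50}, {49, 50}, {49, 50, 51}}.
int(A) = ⋃ {U ∈ τ : U ⊆ A}. Opens contained in A: ∅.
Taking the union of these: int(A) = ∅.
cl(A) = ⋂ {C closed : A ⊆ C}. Closed sets containing A: {49, 50}, {49, 50, 51}.
Intersecting these: cl(A) = {49, 50}.
∂A = cl(A) ∖ int(A) = {49, 50} ∖ ∅ = {49, 50}.


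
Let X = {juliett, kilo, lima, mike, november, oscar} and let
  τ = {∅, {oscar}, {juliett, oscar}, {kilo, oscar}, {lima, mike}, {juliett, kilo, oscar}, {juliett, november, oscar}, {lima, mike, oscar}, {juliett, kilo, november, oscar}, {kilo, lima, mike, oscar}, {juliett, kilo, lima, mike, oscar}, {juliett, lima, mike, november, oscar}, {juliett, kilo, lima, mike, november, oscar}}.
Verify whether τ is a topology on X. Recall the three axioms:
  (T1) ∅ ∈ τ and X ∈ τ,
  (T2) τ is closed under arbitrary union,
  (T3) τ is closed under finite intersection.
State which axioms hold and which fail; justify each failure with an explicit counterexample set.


τ is NOT a topology on X.

Axiom (T1): ∅ ∈ τ? Yes; X ∈ τ? Yes.
Axiom (T2/T3): check pairwise unions and intersections of members of τ.
Counterexample for (T2): {juliett, oscar} ∪ {lima, mike} = {juliett, lima, mike, oscar} ∉ τ. Therefore τ is NOT a topology.


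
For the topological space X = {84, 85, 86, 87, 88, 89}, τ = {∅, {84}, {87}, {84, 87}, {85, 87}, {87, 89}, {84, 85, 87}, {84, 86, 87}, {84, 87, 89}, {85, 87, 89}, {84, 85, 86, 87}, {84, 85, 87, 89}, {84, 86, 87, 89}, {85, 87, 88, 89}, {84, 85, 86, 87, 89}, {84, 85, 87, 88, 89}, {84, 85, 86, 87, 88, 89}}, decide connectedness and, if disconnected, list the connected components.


(X, τ) is connected.

Find clopen sets (U ∈ τ with X ∖ U ∈ τ):
  U = ∅, X ∖ U = {84, 85, 86, 87, 88, 89} — both open, so U is clopen.
  U = {84, 85, 86, 87, 88, 89}, X ∖ U = ∅ — both open, so U is clopen.
Only trivial clopens (∅ and X) exist, so (X, τ) is connected.
Compute connected components by grouping points that agree on all clopens:
  component: {84, 85, 86, 87, 88, 89}


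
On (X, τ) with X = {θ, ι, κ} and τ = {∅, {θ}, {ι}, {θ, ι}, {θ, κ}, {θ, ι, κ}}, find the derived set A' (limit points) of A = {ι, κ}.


A' = ∅

For each x ∈ X, list the open sets U ∈ τ with x ∈ U, then check whether U ∩ (A ∖ {x}) ≠ ∅ for every such U.
  x = θ: open {θ} ∋ x has {θ} ∩ (A ∖ {θ}) = ∅, so x is NOT a limit point.
  x = ι: open {ι} ∋ x has {ι} ∩ (A ∖ {ι}) = ∅, so x is NOT a limit point.
  x = κ: open {θ, κ} ∋ x has {θ, κ} ∩ (A ∖ {κ}) = ∅, so x is NOT a limit point.
Collecting: A' = ∅.


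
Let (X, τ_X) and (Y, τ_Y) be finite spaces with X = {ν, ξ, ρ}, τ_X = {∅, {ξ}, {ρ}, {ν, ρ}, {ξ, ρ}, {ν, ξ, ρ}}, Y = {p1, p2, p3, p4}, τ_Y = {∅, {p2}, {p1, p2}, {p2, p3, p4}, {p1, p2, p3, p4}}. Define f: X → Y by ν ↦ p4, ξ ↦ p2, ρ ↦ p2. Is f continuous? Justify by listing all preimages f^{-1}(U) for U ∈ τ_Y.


f IS continuous.

Compute f^{-1}(U) for each U ∈ τ_Y:
  U = ∅: f^{-1}(U) = ∅ ∈ τ_X ✓.
  U = {p2}: f^{-1}(U) = {ξ, ρ} ∈ τ_X ✓.
  U = {p1, p2}: f^{-1}(U) = {ξ, ρ} ∈ τ_X ✓.
  U = {p2, p3, p4}: f^{-1}(U) = {ν, ξ, ρ} ∈ τ_X ✓.
  U = {p1, p2, p3, p4}: f^{-1}(U) = {ν, ξ, ρ} ∈ τ_X ✓.
Every preimage lies in τ_X, so f IS continuous.


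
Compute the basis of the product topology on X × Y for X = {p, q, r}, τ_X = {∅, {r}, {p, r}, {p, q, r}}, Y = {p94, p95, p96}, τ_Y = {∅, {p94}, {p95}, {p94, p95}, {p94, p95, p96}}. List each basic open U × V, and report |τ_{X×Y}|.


Basis B = {∅ × ∅, {r} × {p94}, {r} × {p95}, {p, r} × {p94}, {p, r} × {p95}, {r} × {p94, p95}, {p, q, r} × {p94}, {p, q, r} × {p95}, {r} × {p94, p95, p96}, {p, r} × {p94, p95}, {p, r} × {p94, p95, p96}, {p, q, r} × {p94, p95}, {p, q, r} × {p94, p95, p96}}; |τ_{X×Y}| = 30.

Enumerate products U × V with U ∈ τ_X, V ∈ τ_Y (deduplicated):
  ∅ × ∅ = {} (∅)
  {r} × {p94} = {(r,p94)}
  {r} × {p95} = {(r,p95)}
  {p, r} × {p94} = {(p,p94), (r,p94)}
  {p, r} × {p95} = {(p,p95), (r,p95)}
  {r} × {p94, p95} = {(r,p94), (r,p95)}
  {p, q, r} × {p94} = {(p,p94), (q,p94), (r,p94)}
  {p, q, r} × {p95} = {(p,p95), (q,p95), (r,p95)}
  {r} × {p94, p95, p96} = {(r,p94), (r,p95), (r,p96)}
  {p, r} × {p94, p95} = {(p,p94), (p,p95), (r,p94), (r,p95)}
  {p, r} × {p94, p95, p96} = {(p,p94), (p,p95), (p,p96), (r,p94), (r,p95), (r,p96)}
  {p, q, r} × {p94, p95} = {(p,p94), (p,p95), (q,p94), (q,p95), (r,p94), (r,p95)}
  {p, q, r} × {p94, p95, p96} = {(p,p94), (p,p95), (p,p96), (q,p94), (q,p95), (q,p96), (r,p94), (r,p95), (r,p96)}
These 13 distinct sets form the basis B.
Close under arbitrary unions to get τ_{X×Y}; counting gives |τ_{X×Y}| = 30.


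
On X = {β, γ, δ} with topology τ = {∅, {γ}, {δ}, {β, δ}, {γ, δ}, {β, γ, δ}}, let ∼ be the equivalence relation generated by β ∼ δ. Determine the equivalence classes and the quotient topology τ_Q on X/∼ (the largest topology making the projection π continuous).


X/∼ = {[β=δ], [γ]}; |τ_Q| = 4.

Equivalence classes: [β=δ], [γ].
Quotient map π: X → X/∼ sends β ↦ [β=δ], γ ↦ [γ], δ ↦ [β=δ].
For each subset V ⊆ X/∼, compute π^{-1}(V) ⊆ X and check whether π^{-1}(V) ∈ τ. V is open in τ_Q iff π^{-1}(V) ∈ τ.
  V = {}: π^{-1}(V) = ∅ ∈ τ ✓.
  V = {[β=δ]}: π^{-1}(V) = {β, δ} ∈ τ ✓.
  V = {[γ]}: π^{-1}(V) = {γ} ∈ τ ✓.
  V = {[β=δ], [γ]}: π^{-1}(V) = {β, γ, δ} ∈ τ ✓.
Open sets in the quotient: τ_Q = {{}, {[β=δ]}, {[γ]}, {[β=δ], [γ]}} (4 elements).


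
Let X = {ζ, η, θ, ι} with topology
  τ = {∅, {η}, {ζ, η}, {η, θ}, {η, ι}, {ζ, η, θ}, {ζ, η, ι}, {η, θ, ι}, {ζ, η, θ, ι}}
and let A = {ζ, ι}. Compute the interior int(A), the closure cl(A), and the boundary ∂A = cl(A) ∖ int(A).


int(A) = ∅, cl(A) = {ζ, ι}, ∂A = {ζ, ι}.

Closed sets in (X, τ) are complements of opens:
  closed(X, τ) = {∅, {ζ}, {θ}, {ι}, {ζ, θ}, {ζ, ι}, {θ, ι}, {ζ, θ, ι}, {ζ, η, θ, ι}}.
int(A) = ⋃ {U ∈ τ : U ⊆ A}. Opens contained in A: ∅.
Taking the union of these: int(A) = ∅.
cl(A) = ⋂ {C closed : A ⊆ C}. Closed sets containing A: {ζ, ι}, {ζ, θ, ι}, {ζ, η, θ, ι}.
Intersecting these: cl(A) = {ζ, ι}.
∂A = cl(A) ∖ int(A) = {ζ, ι} ∖ ∅ = {ζ, ι}.


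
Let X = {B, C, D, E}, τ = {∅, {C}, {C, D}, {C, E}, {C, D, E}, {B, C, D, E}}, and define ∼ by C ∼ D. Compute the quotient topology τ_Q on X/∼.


X/∼ = {[B], [C=D], [E]}; |τ_Q| = 4.

Equivalence classes: [B], [C=D], [E].
Quotient map π: X → X/∼ sends B ↦ [B], C ↦ [C=D], D ↦ [C=D], E ↦ [E].
For each subset V ⊆ X/∼, compute π^{-1}(V) ⊆ X and check whether π^{-1}(V) ∈ τ. V is open in τ_Q iff π^{-1}(V) ∈ τ.
  V = {}: π^{-1}(V) = ∅ ∈ τ ✓.
  V = {[B]}: π^{-1}(V) = {B} ∉ τ ✗.
  V = {[C=D]}: π^{-1}(V) = {C, D} ∈ τ ✓.
  V = {[B], [C=D]}: π^{-1}(V) = {B, C, D} ∉ τ ✗.
  V = {[E]}: π^{-1}(V) = {E} ∉ τ ✗.
  V = {[B], [E]}: π^{-1}(V) = {B, E} ∉ τ ✗.
  V = {[C=D], [E]}: π^{-1}(V) = {C, D, E} ∈ τ ✓.
  V = {[B], [C=D], [E]}: π^{-1}(V) = {B, C, D, E} ∈ τ ✓.
Open sets in the quotient: τ_Q = {{}, {[C=D]}, {[C=D], [E]}, {[B], [C=D], [E]}} (4 elements).


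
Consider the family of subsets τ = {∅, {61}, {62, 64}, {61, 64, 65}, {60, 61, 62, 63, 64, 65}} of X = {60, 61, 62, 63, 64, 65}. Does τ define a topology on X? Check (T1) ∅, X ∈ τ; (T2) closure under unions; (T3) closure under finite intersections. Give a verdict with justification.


τ is NOT a topology on X.

Axiom (T1): ∅ ∈ τ? Yes; X ∈ τ? Yes.
Axiom (T2/T3): check pairwise unions and intersections of members of τ.
Counterexample for (T2): {61} ∪ {62, 64} = {61, 62, 64} ∉ τ. Therefore τ is NOT a topology.


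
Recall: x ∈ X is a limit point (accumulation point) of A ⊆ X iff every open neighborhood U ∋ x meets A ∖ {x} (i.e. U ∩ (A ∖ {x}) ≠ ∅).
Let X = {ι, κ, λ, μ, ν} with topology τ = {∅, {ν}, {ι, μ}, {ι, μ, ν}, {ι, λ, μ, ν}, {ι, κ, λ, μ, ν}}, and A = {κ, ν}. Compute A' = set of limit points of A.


A' = {κ, λ}

For each x ∈ X, list the open sets U ∈ τ with x ∈ U, then check whether U ∩ (A ∖ {x}) ≠ ∅ for every such U.
  x = ι: open {ι, μ} ∋ x has {ι, μ} ∩ (A ∖ {ι}) = ∅, so x is NOT a limit point.
  x = κ: opens ∋ x are {ι, κ, λ, μ, ν}; each meets A ∖ {κ}, so x IS a limit point.
  x = λ: opens ∋ x are {ι, λ, μ, ν}, {ι, κ, λ, μ, ν}; each meets A ∖ {λ}, so x IS a limit point.
  x = μ: open {ι, μ} ∋ x has {ι, μ} ∩ (A ∖ {μ}) = ∅, so x is NOT a limit point.
  x = ν: open {ν} ∋ x has {ν} ∩ (A ∖ {ν}) = ∅, so x is NOT a limit point.
Collecting: A' = {κ, λ}.


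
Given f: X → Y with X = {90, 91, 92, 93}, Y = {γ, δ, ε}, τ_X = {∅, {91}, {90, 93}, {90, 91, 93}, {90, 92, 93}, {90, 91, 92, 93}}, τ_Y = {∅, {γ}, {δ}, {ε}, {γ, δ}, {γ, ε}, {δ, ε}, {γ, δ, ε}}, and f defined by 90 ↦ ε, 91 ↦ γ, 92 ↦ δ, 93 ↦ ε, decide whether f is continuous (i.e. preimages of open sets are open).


f is NOT continuous.

Compute f^{-1}(U) for each U ∈ τ_Y:
  U = ∅: f^{-1}(U) = ∅ ∈ τ_X ✓.
  U = {γ}: f^{-1}(U) = {91} ∈ τ_X ✓.
  U = {δ}: f^{-1}(U) = {92} ∉ τ_X ✗.
  U = {ε}: f^{-1}(U) = {90, 93} ∈ τ_X ✓.
  U = {γ, δ}: f^{-1}(U) = {91, 92} ∉ τ_X ✗.
  U = {γ, ε}: f^{-1}(U) = {90, 91, 93} ∈ τ_X ✓.
  U = {δ, ε}: f^{-1}(U) = {90, 92, 93} ∈ τ_X ✓.
  U = {γ, δ, ε}: f^{-1}(U) = {90, 91, 92, 93} ∈ τ_X ✓.
Found U = {δ} with f^{-1}(U) = {92} not in τ_X. Therefore f is NOT continuous.


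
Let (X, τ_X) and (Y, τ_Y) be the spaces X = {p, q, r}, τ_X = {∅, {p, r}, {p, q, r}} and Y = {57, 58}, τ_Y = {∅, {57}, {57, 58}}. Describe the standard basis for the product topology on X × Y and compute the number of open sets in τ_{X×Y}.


Basis B = {∅ × ∅, {p, r} × {57}, {p, q, r} × {57}, {p, r} × {57, 58}, {p, q, r} × {57, 58}}; |τ_{X×Y}| = 6.

Enumerate products U × V with U ∈ τ_X, V ∈ τ_Y (deduplicated):
  ∅ × ∅ = {} (∅)
  {p, r} × {57} = {(p,57), (r,57)}
  {p, q, r} × {57} = {(p,57), (q,57), (r,57)}
  {p, r} × {57, 58} = {(p,57), (p,58), (r,57), (r,58)}
  {p, q, r} × {57, 58} = {(p,57), (p,58), (q,57), (q,58), (r,57), (r,58)}
These 5 distinct sets form the basis B.
Close under arbitrary unions to get τ_{X×Y}; counting gives |τ_{X×Y}| = 6.


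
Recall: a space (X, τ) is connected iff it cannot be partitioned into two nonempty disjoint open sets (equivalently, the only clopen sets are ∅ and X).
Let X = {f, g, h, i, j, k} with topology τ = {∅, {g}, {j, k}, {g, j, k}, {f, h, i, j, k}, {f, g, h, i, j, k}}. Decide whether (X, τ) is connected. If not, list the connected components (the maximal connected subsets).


(X, τ) is disconnected; components = [{g}, {f, h, i, j, k}].

Find clopen sets (U ∈ τ with X ∖ U ∈ τ):
  U = ∅, X ∖ U = {f, g, h, i, j, k} — both open, so U is clopen.
  U = {g}, X ∖ U = {f, h, i, j, k} — both open, so U is clopen.
  U = {f, h, i, j, k}, X ∖ U = {g} — both open, so U is clopen.
  U = {f, g, h, i, j, k}, X ∖ U = ∅ — both open, so U is clopen.
Nontrivial clopen(s) exist: e.g. {f, h, i, j, k}. So (X, τ) is disconnected.
Compute connected components by grouping points that agree on all clopens:
  component: {g}
  component: {f, h, i, j, k}
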